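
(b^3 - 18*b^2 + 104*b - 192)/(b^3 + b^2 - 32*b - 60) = (b^2 - 12*b + 32)/(b^2 + 7*b + 10)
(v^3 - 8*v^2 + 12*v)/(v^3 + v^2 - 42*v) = (v - 2)/(v + 7)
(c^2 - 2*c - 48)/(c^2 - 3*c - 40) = (c + 6)/(c + 5)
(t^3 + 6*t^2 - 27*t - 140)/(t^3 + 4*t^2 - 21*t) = (t^2 - t - 20)/(t*(t - 3))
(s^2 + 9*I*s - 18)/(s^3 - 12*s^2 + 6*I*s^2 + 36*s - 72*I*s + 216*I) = (s + 3*I)/(s^2 - 12*s + 36)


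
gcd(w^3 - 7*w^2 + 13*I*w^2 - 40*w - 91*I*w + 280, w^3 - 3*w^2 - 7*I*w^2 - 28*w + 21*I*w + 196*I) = w - 7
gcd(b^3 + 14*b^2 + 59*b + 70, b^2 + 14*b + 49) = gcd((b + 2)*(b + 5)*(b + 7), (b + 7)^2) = b + 7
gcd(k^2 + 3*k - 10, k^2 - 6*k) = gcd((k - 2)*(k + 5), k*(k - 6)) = 1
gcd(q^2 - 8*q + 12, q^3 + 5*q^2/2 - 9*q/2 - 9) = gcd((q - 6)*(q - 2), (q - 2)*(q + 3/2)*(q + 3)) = q - 2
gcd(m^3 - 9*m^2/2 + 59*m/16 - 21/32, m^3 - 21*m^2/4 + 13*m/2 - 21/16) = m^2 - 15*m/4 + 7/8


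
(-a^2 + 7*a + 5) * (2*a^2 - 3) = -2*a^4 + 14*a^3 + 13*a^2 - 21*a - 15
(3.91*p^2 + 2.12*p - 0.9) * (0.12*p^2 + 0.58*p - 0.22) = 0.4692*p^4 + 2.5222*p^3 + 0.2614*p^2 - 0.9884*p + 0.198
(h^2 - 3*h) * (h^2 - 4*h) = h^4 - 7*h^3 + 12*h^2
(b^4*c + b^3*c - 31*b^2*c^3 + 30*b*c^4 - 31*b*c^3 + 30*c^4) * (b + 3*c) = b^5*c + 3*b^4*c^2 + b^4*c - 31*b^3*c^3 + 3*b^3*c^2 - 63*b^2*c^4 - 31*b^2*c^3 + 90*b*c^5 - 63*b*c^4 + 90*c^5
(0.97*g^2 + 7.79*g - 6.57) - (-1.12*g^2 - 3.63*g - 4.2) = 2.09*g^2 + 11.42*g - 2.37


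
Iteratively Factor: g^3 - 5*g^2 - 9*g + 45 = (g - 3)*(g^2 - 2*g - 15) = (g - 5)*(g - 3)*(g + 3)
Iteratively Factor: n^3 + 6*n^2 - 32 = (n + 4)*(n^2 + 2*n - 8) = (n - 2)*(n + 4)*(n + 4)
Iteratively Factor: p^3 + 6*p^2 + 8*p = (p + 4)*(p^2 + 2*p) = (p + 2)*(p + 4)*(p)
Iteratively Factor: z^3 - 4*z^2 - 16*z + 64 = (z - 4)*(z^2 - 16) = (z - 4)^2*(z + 4)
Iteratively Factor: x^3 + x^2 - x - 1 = (x - 1)*(x^2 + 2*x + 1) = (x - 1)*(x + 1)*(x + 1)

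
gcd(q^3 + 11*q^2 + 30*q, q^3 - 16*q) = q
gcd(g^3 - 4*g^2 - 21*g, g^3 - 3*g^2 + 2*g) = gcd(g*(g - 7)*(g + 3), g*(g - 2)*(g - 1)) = g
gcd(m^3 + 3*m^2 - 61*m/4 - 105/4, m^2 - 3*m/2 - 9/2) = m + 3/2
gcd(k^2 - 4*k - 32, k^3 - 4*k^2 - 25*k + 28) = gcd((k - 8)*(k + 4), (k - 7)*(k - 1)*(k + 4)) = k + 4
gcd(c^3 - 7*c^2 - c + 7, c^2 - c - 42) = c - 7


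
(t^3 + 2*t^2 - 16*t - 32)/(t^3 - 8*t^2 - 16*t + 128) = (t + 2)/(t - 8)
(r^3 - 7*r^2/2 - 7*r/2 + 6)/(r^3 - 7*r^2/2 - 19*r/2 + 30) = (2*r^2 + r - 3)/(2*r^2 + r - 15)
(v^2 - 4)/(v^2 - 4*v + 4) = (v + 2)/(v - 2)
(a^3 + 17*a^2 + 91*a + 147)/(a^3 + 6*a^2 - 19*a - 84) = (a + 7)/(a - 4)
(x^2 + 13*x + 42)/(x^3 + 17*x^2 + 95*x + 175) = (x + 6)/(x^2 + 10*x + 25)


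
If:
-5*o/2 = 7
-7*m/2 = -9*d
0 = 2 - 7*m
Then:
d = 1/9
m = 2/7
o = -14/5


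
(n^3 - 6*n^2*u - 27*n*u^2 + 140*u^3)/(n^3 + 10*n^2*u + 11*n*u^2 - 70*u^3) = (-n^2 + 11*n*u - 28*u^2)/(-n^2 - 5*n*u + 14*u^2)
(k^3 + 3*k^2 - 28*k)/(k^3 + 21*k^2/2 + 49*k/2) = 2*(k - 4)/(2*k + 7)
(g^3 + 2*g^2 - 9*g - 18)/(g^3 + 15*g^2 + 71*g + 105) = (g^2 - g - 6)/(g^2 + 12*g + 35)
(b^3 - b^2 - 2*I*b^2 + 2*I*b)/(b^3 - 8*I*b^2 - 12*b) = (b - 1)/(b - 6*I)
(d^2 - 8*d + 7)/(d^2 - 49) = (d - 1)/(d + 7)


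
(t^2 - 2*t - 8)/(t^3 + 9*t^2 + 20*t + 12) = (t - 4)/(t^2 + 7*t + 6)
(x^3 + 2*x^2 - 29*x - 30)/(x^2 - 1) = (x^2 + x - 30)/(x - 1)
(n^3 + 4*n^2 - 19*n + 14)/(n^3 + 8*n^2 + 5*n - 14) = (n - 2)/(n + 2)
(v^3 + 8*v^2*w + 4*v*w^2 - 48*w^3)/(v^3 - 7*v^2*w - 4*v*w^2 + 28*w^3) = (v^2 + 10*v*w + 24*w^2)/(v^2 - 5*v*w - 14*w^2)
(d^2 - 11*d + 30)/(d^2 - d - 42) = (-d^2 + 11*d - 30)/(-d^2 + d + 42)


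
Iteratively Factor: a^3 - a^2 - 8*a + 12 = (a - 2)*(a^2 + a - 6) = (a - 2)*(a + 3)*(a - 2)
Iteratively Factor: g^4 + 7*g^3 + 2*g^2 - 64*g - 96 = (g + 4)*(g^3 + 3*g^2 - 10*g - 24) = (g + 2)*(g + 4)*(g^2 + g - 12) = (g + 2)*(g + 4)^2*(g - 3)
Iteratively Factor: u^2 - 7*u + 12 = (u - 4)*(u - 3)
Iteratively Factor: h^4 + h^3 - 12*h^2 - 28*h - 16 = (h - 4)*(h^3 + 5*h^2 + 8*h + 4) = (h - 4)*(h + 1)*(h^2 + 4*h + 4) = (h - 4)*(h + 1)*(h + 2)*(h + 2)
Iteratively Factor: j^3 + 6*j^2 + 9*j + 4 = (j + 1)*(j^2 + 5*j + 4) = (j + 1)^2*(j + 4)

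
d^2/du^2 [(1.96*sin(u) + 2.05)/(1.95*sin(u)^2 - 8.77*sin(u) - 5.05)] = (-7.45289999999999*sin(u)^5 - 64.6994400000001*sin(u)^4 + 4.273425*sin(u)^3 - 104.844735*sin(u)^2 - 53.735325*sin(u) + 182.10672)/(7.414875*sin(u)^6 - 100.043775*sin(u)^5 + 392.33259*sin(u)^4 - 156.350683*sin(u)^3 - 1016.04081*sin(u)^2 - 670.970775*sin(u) - 128.787625)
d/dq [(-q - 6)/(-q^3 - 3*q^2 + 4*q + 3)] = (q^3 + 3*q^2 - 4*q - (q + 6)*(3*q^2 + 6*q - 4) - 3)/(q^3 + 3*q^2 - 4*q - 3)^2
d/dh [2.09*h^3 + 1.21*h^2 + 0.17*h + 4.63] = 6.27*h^2 + 2.42*h + 0.17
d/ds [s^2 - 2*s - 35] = 2*s - 2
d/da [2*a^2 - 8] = 4*a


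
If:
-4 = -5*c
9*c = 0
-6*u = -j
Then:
No Solution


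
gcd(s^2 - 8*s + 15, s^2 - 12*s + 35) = s - 5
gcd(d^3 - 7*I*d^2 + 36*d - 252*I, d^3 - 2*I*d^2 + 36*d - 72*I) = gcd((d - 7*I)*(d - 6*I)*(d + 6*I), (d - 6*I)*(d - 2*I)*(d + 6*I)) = d^2 + 36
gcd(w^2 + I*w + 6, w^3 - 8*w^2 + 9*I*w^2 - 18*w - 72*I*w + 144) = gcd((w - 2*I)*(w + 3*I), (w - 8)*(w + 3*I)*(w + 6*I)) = w + 3*I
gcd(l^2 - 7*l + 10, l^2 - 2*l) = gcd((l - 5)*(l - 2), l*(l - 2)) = l - 2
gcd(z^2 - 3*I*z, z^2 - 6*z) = z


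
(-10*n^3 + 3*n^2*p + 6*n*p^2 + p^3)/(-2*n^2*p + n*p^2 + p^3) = (5*n + p)/p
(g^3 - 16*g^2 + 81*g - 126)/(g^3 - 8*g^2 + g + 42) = (g - 6)/(g + 2)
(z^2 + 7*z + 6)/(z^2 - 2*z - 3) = (z + 6)/(z - 3)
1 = 1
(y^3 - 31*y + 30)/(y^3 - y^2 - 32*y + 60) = (y - 1)/(y - 2)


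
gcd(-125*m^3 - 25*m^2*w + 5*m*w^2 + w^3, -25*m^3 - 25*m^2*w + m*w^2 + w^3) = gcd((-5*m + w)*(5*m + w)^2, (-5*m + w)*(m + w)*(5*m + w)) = -25*m^2 + w^2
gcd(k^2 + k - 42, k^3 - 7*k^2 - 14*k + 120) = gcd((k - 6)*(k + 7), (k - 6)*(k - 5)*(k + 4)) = k - 6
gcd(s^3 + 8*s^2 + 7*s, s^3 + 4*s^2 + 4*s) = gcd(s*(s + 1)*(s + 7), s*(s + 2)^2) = s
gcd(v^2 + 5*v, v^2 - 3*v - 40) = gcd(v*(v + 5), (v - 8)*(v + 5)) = v + 5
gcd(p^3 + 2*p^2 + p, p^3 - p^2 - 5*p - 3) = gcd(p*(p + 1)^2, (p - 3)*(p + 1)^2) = p^2 + 2*p + 1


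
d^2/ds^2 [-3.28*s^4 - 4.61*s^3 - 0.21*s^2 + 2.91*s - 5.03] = -39.36*s^2 - 27.66*s - 0.42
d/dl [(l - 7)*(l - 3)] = 2*l - 10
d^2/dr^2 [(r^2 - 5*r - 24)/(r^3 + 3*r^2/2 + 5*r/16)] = 256*(32*r^6 - 480*r^5 - 5358*r^4 - 9541*r^3 - 5904*r^2 - 1080*r - 75)/(r^3*(4096*r^6 + 18432*r^5 + 31488*r^4 + 25344*r^3 + 9840*r^2 + 1800*r + 125))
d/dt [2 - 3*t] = -3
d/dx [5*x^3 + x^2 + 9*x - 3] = 15*x^2 + 2*x + 9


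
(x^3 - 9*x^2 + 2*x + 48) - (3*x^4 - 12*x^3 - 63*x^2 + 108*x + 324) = -3*x^4 + 13*x^3 + 54*x^2 - 106*x - 276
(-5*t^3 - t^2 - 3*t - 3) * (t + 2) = -5*t^4 - 11*t^3 - 5*t^2 - 9*t - 6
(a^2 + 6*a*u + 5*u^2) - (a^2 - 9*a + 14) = 6*a*u + 9*a + 5*u^2 - 14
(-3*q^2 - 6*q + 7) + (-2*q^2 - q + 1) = -5*q^2 - 7*q + 8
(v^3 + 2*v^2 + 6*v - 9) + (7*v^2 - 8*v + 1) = v^3 + 9*v^2 - 2*v - 8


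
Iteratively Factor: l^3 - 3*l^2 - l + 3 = (l + 1)*(l^2 - 4*l + 3) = (l - 3)*(l + 1)*(l - 1)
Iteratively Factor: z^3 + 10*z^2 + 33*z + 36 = (z + 4)*(z^2 + 6*z + 9) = (z + 3)*(z + 4)*(z + 3)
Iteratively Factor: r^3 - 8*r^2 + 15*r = (r)*(r^2 - 8*r + 15) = r*(r - 3)*(r - 5)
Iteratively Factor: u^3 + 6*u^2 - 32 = (u - 2)*(u^2 + 8*u + 16) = (u - 2)*(u + 4)*(u + 4)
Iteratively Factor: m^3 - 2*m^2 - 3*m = (m + 1)*(m^2 - 3*m) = (m - 3)*(m + 1)*(m)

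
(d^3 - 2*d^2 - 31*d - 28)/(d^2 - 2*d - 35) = (d^2 + 5*d + 4)/(d + 5)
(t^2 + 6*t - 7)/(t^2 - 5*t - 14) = (-t^2 - 6*t + 7)/(-t^2 + 5*t + 14)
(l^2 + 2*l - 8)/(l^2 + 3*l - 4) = (l - 2)/(l - 1)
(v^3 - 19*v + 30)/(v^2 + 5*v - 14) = (v^2 + 2*v - 15)/(v + 7)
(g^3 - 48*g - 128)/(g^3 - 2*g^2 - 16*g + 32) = (g^2 - 4*g - 32)/(g^2 - 6*g + 8)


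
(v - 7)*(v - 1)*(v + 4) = v^3 - 4*v^2 - 25*v + 28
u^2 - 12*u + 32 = (u - 8)*(u - 4)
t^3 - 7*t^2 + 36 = (t - 6)*(t - 3)*(t + 2)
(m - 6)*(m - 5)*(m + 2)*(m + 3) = m^4 - 6*m^3 - 19*m^2 + 84*m + 180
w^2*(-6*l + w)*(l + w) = -6*l^2*w^2 - 5*l*w^3 + w^4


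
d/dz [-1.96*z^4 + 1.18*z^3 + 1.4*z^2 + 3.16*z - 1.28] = -7.84*z^3 + 3.54*z^2 + 2.8*z + 3.16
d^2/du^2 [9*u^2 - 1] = 18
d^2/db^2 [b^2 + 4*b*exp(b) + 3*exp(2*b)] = 4*b*exp(b) + 12*exp(2*b) + 8*exp(b) + 2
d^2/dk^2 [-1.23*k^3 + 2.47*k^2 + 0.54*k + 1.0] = 4.94 - 7.38*k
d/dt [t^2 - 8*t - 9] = 2*t - 8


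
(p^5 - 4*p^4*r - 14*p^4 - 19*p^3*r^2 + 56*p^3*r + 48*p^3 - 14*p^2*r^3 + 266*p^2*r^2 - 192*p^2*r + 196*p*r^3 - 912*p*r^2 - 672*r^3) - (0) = p^5 - 4*p^4*r - 14*p^4 - 19*p^3*r^2 + 56*p^3*r + 48*p^3 - 14*p^2*r^3 + 266*p^2*r^2 - 192*p^2*r + 196*p*r^3 - 912*p*r^2 - 672*r^3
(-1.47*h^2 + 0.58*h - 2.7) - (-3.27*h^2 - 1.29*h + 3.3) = 1.8*h^2 + 1.87*h - 6.0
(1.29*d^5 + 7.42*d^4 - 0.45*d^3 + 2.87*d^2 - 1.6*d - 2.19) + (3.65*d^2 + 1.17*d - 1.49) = 1.29*d^5 + 7.42*d^4 - 0.45*d^3 + 6.52*d^2 - 0.43*d - 3.68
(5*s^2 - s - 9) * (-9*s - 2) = -45*s^3 - s^2 + 83*s + 18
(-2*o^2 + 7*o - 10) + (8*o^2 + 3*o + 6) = 6*o^2 + 10*o - 4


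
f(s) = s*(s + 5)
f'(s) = 2*s + 5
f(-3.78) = -4.61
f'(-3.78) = -2.56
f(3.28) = 27.16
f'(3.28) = 11.56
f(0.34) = 1.82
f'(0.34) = 5.68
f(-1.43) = -5.11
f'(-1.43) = 2.14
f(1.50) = 9.75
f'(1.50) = 8.00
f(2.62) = 19.96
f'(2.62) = 10.24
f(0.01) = 0.05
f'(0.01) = 5.02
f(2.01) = 14.09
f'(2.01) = 9.02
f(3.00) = 24.00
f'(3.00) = 11.00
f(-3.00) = -6.00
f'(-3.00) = -1.00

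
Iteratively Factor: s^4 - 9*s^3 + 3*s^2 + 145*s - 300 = (s - 3)*(s^3 - 6*s^2 - 15*s + 100) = (s - 3)*(s + 4)*(s^2 - 10*s + 25) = (s - 5)*(s - 3)*(s + 4)*(s - 5)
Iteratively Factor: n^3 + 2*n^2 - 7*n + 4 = (n - 1)*(n^2 + 3*n - 4) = (n - 1)*(n + 4)*(n - 1)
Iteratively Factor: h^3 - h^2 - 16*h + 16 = (h - 4)*(h^2 + 3*h - 4) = (h - 4)*(h + 4)*(h - 1)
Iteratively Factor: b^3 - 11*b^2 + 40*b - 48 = (b - 4)*(b^2 - 7*b + 12) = (b - 4)*(b - 3)*(b - 4)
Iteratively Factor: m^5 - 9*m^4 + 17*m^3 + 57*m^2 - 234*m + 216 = (m - 2)*(m^4 - 7*m^3 + 3*m^2 + 63*m - 108) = (m - 4)*(m - 2)*(m^3 - 3*m^2 - 9*m + 27) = (m - 4)*(m - 3)*(m - 2)*(m^2 - 9) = (m - 4)*(m - 3)*(m - 2)*(m + 3)*(m - 3)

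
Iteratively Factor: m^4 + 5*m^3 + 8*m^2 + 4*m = (m + 2)*(m^3 + 3*m^2 + 2*m) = (m + 1)*(m + 2)*(m^2 + 2*m) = (m + 1)*(m + 2)^2*(m)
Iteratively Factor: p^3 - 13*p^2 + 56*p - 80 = (p - 5)*(p^2 - 8*p + 16) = (p - 5)*(p - 4)*(p - 4)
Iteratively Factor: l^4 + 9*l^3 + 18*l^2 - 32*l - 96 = (l + 4)*(l^3 + 5*l^2 - 2*l - 24) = (l - 2)*(l + 4)*(l^2 + 7*l + 12) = (l - 2)*(l + 3)*(l + 4)*(l + 4)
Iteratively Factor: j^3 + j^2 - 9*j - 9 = (j + 1)*(j^2 - 9) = (j + 1)*(j + 3)*(j - 3)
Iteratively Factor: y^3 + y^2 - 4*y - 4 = (y - 2)*(y^2 + 3*y + 2) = (y - 2)*(y + 2)*(y + 1)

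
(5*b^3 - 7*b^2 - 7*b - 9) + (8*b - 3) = 5*b^3 - 7*b^2 + b - 12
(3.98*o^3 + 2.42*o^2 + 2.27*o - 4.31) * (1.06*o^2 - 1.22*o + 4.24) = 4.2188*o^5 - 2.2904*o^4 + 16.329*o^3 + 2.9228*o^2 + 14.883*o - 18.2744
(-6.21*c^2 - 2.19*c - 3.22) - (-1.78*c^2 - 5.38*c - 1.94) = -4.43*c^2 + 3.19*c - 1.28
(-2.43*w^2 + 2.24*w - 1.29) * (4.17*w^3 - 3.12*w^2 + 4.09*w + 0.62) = -10.1331*w^5 + 16.9224*w^4 - 22.3068*w^3 + 11.6798*w^2 - 3.8873*w - 0.7998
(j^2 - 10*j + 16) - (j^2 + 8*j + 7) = 9 - 18*j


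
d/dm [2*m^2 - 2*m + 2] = 4*m - 2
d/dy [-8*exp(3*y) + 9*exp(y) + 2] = (9 - 24*exp(2*y))*exp(y)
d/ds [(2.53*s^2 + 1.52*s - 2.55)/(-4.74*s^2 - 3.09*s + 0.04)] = (-0.6129*s^2 - 23.9716*s - 7.8187)/(22.4676*s^4 + 29.2932*s^3 + 9.1689*s^2 - 0.2472*s + 0.0016)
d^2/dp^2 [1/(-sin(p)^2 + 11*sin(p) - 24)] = (4*sin(p)^4 - 33*sin(p)^3 + 19*sin(p)^2 + 330*sin(p) - 194)/(sin(p)^2 - 11*sin(p) + 24)^3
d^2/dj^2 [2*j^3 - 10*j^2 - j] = 12*j - 20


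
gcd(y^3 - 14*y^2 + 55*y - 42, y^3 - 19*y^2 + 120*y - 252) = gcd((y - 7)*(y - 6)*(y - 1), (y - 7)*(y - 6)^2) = y^2 - 13*y + 42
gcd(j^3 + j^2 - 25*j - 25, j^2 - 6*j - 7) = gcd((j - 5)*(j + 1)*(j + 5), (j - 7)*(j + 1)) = j + 1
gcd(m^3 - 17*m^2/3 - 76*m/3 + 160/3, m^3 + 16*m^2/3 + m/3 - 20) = m^2 + 7*m/3 - 20/3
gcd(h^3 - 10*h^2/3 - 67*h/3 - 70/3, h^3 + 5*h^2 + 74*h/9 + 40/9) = h^2 + 11*h/3 + 10/3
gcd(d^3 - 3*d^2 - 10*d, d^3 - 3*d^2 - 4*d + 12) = d + 2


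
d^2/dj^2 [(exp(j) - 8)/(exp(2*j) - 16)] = (8*(4 - exp(j))*(exp(2*j) - 16)*exp(j) + 8*(exp(j) - 8)*exp(3*j) + (exp(2*j) - 16)^2)*exp(j)/(exp(2*j) - 16)^3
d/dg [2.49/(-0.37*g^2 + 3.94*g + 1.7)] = (1.8426*g - 9.8106)/(-0.37*g^2 + 3.94*g + 1.7)^2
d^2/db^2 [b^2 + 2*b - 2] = 2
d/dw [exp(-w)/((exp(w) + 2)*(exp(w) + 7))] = (-3*exp(2*w) - 18*exp(w) - 14)*exp(-w)/(exp(4*w) + 18*exp(3*w) + 109*exp(2*w) + 252*exp(w) + 196)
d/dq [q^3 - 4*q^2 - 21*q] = 3*q^2 - 8*q - 21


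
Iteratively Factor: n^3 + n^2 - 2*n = (n + 2)*(n^2 - n) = (n - 1)*(n + 2)*(n)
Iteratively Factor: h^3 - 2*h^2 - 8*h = (h)*(h^2 - 2*h - 8) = h*(h + 2)*(h - 4)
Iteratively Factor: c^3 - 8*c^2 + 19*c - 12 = (c - 1)*(c^2 - 7*c + 12) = (c - 4)*(c - 1)*(c - 3)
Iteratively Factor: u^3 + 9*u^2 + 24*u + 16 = (u + 4)*(u^2 + 5*u + 4) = (u + 4)^2*(u + 1)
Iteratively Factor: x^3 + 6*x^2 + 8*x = (x)*(x^2 + 6*x + 8) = x*(x + 4)*(x + 2)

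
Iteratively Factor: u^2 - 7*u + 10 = (u - 5)*(u - 2)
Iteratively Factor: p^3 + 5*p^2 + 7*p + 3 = (p + 3)*(p^2 + 2*p + 1) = (p + 1)*(p + 3)*(p + 1)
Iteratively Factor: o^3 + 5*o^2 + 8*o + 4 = (o + 2)*(o^2 + 3*o + 2) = (o + 1)*(o + 2)*(o + 2)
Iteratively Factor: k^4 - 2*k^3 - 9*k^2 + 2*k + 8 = (k - 1)*(k^3 - k^2 - 10*k - 8) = (k - 1)*(k + 2)*(k^2 - 3*k - 4) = (k - 1)*(k + 1)*(k + 2)*(k - 4)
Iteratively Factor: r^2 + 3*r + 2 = (r + 2)*(r + 1)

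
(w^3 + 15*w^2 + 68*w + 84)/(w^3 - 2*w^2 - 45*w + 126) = (w^2 + 8*w + 12)/(w^2 - 9*w + 18)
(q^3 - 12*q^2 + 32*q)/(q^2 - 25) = q*(q^2 - 12*q + 32)/(q^2 - 25)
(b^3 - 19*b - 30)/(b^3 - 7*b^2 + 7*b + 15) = (b^2 + 5*b + 6)/(b^2 - 2*b - 3)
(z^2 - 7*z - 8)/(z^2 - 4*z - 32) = (z + 1)/(z + 4)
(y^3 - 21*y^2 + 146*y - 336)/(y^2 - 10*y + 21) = (y^2 - 14*y + 48)/(y - 3)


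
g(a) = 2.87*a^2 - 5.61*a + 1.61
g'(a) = 5.74*a - 5.61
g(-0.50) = 5.13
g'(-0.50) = -8.48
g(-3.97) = 69.12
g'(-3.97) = -28.40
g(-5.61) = 123.41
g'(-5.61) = -37.81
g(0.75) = -0.98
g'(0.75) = -1.30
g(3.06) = 11.32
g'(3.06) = 11.95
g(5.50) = 57.57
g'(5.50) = 25.96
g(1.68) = 0.29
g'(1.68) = 4.03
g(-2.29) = 29.51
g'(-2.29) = -18.75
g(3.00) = 10.61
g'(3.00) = 11.61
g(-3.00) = 44.27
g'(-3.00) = -22.83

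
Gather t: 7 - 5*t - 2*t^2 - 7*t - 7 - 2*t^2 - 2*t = -4*t^2 - 14*t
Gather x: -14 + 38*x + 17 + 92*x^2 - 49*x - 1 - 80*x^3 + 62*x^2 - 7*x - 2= -80*x^3 + 154*x^2 - 18*x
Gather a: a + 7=a + 7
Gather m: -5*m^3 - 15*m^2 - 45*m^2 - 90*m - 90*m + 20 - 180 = -5*m^3 - 60*m^2 - 180*m - 160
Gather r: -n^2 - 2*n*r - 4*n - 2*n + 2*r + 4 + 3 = -n^2 - 6*n + r*(2 - 2*n) + 7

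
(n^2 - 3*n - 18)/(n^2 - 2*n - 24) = (n + 3)/(n + 4)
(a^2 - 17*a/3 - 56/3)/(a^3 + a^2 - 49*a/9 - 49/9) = 3*(a - 8)/(3*a^2 - 4*a - 7)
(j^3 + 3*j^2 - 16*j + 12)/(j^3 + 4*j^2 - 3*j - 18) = (j^2 + 5*j - 6)/(j^2 + 6*j + 9)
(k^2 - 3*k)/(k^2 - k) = (k - 3)/(k - 1)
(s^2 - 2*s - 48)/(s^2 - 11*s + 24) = (s + 6)/(s - 3)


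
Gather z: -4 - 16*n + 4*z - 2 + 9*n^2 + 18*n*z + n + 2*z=9*n^2 - 15*n + z*(18*n + 6) - 6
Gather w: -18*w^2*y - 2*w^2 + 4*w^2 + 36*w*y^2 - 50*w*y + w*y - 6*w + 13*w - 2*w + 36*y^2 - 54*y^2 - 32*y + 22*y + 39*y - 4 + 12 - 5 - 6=w^2*(2 - 18*y) + w*(36*y^2 - 49*y + 5) - 18*y^2 + 29*y - 3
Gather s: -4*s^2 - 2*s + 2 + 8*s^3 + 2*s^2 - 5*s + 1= 8*s^3 - 2*s^2 - 7*s + 3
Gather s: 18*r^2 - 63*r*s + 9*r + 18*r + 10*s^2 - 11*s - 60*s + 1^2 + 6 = 18*r^2 + 27*r + 10*s^2 + s*(-63*r - 71) + 7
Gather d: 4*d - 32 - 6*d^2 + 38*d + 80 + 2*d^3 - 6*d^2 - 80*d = 2*d^3 - 12*d^2 - 38*d + 48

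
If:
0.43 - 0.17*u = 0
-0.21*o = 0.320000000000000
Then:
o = -1.52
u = 2.53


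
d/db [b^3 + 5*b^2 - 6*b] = 3*b^2 + 10*b - 6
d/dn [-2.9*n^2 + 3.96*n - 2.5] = 3.96 - 5.8*n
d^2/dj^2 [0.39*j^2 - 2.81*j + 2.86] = 0.780000000000000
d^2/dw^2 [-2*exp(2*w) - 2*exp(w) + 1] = (-8*exp(w) - 2)*exp(w)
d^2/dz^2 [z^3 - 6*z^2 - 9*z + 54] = 6*z - 12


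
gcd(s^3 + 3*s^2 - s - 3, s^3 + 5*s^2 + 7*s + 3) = s^2 + 4*s + 3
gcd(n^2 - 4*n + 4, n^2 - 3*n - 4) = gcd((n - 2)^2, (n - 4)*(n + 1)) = 1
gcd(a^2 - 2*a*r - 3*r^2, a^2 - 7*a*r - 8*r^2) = a + r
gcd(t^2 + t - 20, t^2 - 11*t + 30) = 1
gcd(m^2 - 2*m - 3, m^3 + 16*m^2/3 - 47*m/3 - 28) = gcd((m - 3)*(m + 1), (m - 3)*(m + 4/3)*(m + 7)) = m - 3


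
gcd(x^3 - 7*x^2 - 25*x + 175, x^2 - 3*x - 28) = x - 7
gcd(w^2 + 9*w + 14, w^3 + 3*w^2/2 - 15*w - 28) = w + 2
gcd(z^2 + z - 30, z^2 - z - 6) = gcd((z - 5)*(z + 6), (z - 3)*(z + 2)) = 1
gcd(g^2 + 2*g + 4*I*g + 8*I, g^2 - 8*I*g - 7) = 1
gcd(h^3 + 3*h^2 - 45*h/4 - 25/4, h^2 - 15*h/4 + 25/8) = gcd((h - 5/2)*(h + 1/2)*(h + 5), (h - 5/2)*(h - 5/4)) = h - 5/2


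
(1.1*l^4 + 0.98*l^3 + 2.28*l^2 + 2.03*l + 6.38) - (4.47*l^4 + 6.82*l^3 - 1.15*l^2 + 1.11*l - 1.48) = -3.37*l^4 - 5.84*l^3 + 3.43*l^2 + 0.92*l + 7.86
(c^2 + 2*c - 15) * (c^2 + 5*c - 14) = c^4 + 7*c^3 - 19*c^2 - 103*c + 210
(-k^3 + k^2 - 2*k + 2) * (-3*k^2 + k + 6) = 3*k^5 - 4*k^4 + k^3 - 2*k^2 - 10*k + 12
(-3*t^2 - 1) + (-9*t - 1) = -3*t^2 - 9*t - 2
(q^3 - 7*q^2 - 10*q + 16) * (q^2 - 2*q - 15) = q^5 - 9*q^4 - 11*q^3 + 141*q^2 + 118*q - 240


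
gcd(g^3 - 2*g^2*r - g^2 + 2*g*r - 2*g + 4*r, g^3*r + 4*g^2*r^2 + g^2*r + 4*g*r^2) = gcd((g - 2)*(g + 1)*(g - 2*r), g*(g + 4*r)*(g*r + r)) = g + 1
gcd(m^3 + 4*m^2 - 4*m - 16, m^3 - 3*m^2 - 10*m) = m + 2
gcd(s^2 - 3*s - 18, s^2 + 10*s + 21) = s + 3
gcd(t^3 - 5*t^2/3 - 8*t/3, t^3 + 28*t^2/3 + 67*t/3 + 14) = t + 1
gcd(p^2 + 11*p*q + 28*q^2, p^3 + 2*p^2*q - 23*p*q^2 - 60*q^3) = p + 4*q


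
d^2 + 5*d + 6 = (d + 2)*(d + 3)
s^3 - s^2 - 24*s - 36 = (s - 6)*(s + 2)*(s + 3)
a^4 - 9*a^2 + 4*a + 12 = (a - 2)^2*(a + 1)*(a + 3)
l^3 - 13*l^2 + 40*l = l*(l - 8)*(l - 5)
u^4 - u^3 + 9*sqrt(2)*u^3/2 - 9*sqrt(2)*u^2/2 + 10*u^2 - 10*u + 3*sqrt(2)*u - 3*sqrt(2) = (u - 1)*(u + sqrt(2)/2)*(u + sqrt(2))*(u + 3*sqrt(2))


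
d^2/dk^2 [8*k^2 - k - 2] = 16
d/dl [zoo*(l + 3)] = zoo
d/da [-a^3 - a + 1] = -3*a^2 - 1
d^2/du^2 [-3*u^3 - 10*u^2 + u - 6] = -18*u - 20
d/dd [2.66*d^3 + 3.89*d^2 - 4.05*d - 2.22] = 7.98*d^2 + 7.78*d - 4.05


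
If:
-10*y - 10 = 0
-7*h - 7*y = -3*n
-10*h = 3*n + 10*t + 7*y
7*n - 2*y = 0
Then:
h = 43/49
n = -2/7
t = -9/98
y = -1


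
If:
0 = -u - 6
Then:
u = -6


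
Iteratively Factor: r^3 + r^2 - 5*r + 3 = (r - 1)*(r^2 + 2*r - 3) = (r - 1)^2*(r + 3)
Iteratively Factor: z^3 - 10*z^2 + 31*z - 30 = (z - 5)*(z^2 - 5*z + 6) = (z - 5)*(z - 2)*(z - 3)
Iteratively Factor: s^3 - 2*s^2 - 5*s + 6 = (s - 1)*(s^2 - s - 6) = (s - 1)*(s + 2)*(s - 3)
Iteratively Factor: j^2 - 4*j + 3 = (j - 1)*(j - 3)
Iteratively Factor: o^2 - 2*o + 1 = (o - 1)*(o - 1)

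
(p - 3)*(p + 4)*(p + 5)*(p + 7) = p^4 + 13*p^3 + 35*p^2 - 109*p - 420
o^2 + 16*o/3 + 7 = (o + 7/3)*(o + 3)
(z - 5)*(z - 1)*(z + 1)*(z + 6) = z^4 + z^3 - 31*z^2 - z + 30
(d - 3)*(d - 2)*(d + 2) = d^3 - 3*d^2 - 4*d + 12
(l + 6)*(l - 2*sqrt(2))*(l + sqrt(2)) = l^3 - sqrt(2)*l^2 + 6*l^2 - 6*sqrt(2)*l - 4*l - 24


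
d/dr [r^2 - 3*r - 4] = 2*r - 3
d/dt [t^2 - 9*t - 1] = 2*t - 9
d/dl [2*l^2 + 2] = 4*l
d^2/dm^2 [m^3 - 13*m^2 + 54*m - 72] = 6*m - 26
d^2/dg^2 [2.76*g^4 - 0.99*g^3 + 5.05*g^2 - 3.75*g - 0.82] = 33.12*g^2 - 5.94*g + 10.1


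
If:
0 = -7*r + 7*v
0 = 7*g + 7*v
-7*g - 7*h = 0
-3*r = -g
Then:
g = 0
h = 0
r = 0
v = 0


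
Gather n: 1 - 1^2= 0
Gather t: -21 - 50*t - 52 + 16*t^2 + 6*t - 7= 16*t^2 - 44*t - 80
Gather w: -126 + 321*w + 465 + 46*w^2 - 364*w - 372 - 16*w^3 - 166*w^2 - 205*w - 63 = -16*w^3 - 120*w^2 - 248*w - 96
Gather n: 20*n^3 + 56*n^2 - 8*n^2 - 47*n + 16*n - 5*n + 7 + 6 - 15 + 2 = 20*n^3 + 48*n^2 - 36*n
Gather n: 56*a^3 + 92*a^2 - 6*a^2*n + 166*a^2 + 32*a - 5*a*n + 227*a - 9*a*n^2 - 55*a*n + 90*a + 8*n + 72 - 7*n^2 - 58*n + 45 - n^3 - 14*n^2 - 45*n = 56*a^3 + 258*a^2 + 349*a - n^3 + n^2*(-9*a - 21) + n*(-6*a^2 - 60*a - 95) + 117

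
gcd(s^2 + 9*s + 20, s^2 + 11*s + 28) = s + 4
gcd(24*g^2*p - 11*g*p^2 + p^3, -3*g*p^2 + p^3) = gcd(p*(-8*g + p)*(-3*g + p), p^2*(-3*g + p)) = -3*g*p + p^2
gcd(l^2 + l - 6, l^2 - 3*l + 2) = l - 2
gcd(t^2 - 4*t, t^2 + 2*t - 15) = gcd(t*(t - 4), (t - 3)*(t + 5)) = 1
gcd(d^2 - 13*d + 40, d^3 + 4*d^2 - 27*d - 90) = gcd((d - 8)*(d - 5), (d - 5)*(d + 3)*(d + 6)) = d - 5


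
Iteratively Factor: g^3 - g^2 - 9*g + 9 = (g + 3)*(g^2 - 4*g + 3) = (g - 1)*(g + 3)*(g - 3)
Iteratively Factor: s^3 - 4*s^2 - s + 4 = (s + 1)*(s^2 - 5*s + 4) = (s - 1)*(s + 1)*(s - 4)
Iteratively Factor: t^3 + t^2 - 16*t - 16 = (t + 1)*(t^2 - 16) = (t + 1)*(t + 4)*(t - 4)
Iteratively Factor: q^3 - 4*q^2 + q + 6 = (q - 3)*(q^2 - q - 2) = (q - 3)*(q + 1)*(q - 2)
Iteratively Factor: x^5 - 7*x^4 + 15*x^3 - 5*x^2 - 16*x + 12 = (x + 1)*(x^4 - 8*x^3 + 23*x^2 - 28*x + 12) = (x - 2)*(x + 1)*(x^3 - 6*x^2 + 11*x - 6) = (x - 2)*(x - 1)*(x + 1)*(x^2 - 5*x + 6) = (x - 2)^2*(x - 1)*(x + 1)*(x - 3)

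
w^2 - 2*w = w*(w - 2)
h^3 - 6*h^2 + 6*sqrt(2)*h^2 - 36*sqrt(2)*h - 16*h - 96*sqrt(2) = (h - 8)*(h + 2)*(h + 6*sqrt(2))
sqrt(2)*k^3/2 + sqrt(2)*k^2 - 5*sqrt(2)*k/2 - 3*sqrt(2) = (k - 2)*(k + 3)*(sqrt(2)*k/2 + sqrt(2)/2)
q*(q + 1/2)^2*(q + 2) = q^4 + 3*q^3 + 9*q^2/4 + q/2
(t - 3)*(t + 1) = t^2 - 2*t - 3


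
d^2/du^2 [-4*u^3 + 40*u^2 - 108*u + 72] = 80 - 24*u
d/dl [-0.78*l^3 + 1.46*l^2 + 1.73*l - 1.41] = -2.34*l^2 + 2.92*l + 1.73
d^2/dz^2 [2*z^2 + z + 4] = 4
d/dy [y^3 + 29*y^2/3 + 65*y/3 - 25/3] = 3*y^2 + 58*y/3 + 65/3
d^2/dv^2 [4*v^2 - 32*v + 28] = 8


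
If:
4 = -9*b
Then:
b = -4/9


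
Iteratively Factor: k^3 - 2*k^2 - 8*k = (k - 4)*(k^2 + 2*k) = (k - 4)*(k + 2)*(k)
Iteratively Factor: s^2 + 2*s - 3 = (s - 1)*(s + 3)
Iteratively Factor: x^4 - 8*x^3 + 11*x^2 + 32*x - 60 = (x - 2)*(x^3 - 6*x^2 - x + 30) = (x - 3)*(x - 2)*(x^2 - 3*x - 10) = (x - 5)*(x - 3)*(x - 2)*(x + 2)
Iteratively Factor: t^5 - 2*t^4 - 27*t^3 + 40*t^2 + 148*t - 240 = (t + 3)*(t^4 - 5*t^3 - 12*t^2 + 76*t - 80) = (t - 2)*(t + 3)*(t^3 - 3*t^2 - 18*t + 40) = (t - 5)*(t - 2)*(t + 3)*(t^2 + 2*t - 8) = (t - 5)*(t - 2)^2*(t + 3)*(t + 4)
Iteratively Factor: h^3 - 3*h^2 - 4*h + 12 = (h + 2)*(h^2 - 5*h + 6) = (h - 3)*(h + 2)*(h - 2)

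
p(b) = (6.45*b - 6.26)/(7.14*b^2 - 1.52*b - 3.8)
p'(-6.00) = -0.03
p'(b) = (1.52 - 14.28*b)*(6.45*b - 6.26)/(7.14*b^2 - 1.52*b - 3.8)^2 + 6.45/(7.14*b^2 - 1.52*b - 3.8) = (-46.053*b^2 + 89.3928*b - 34.0252)/(50.9796*b^4 - 21.7056*b^3 - 51.9536*b^2 + 11.552*b + 14.44)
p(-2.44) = -0.52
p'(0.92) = 12.94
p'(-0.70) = -204.91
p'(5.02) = -0.03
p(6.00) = 0.13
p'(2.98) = -0.06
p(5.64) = 0.14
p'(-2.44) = -0.29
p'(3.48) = -0.05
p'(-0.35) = -12.39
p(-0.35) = 3.56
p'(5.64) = -0.02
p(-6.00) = -0.17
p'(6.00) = -0.02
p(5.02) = 0.16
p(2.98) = 0.24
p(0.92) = -0.39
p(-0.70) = -14.13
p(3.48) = 0.21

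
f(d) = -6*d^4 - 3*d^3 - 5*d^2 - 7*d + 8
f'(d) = -24*d^3 - 9*d^2 - 10*d - 7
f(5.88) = -7988.26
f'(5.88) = -5256.11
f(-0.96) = 7.67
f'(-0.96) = 15.54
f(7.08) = -16432.81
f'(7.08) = -9046.42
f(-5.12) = -3807.75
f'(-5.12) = 3029.50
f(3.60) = -1229.74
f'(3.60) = -1279.38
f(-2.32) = -139.03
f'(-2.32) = 267.45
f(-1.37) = -5.22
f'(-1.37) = 51.52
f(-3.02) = -432.92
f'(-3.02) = 602.16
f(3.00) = -625.00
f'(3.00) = -766.00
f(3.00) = -625.00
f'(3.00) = -766.00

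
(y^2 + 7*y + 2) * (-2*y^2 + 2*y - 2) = -2*y^4 - 12*y^3 + 8*y^2 - 10*y - 4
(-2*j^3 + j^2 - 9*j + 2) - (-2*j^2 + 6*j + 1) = -2*j^3 + 3*j^2 - 15*j + 1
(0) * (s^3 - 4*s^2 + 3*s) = 0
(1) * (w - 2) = w - 2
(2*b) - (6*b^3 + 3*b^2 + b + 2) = -6*b^3 - 3*b^2 + b - 2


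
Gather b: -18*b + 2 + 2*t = -18*b + 2*t + 2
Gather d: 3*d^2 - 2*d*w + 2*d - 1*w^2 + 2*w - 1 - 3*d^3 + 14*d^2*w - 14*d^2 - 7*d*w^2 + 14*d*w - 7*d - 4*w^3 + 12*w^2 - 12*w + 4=-3*d^3 + d^2*(14*w - 11) + d*(-7*w^2 + 12*w - 5) - 4*w^3 + 11*w^2 - 10*w + 3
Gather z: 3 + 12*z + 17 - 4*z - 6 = 8*z + 14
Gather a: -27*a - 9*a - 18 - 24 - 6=-36*a - 48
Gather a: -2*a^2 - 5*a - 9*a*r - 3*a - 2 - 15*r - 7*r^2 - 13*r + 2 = -2*a^2 + a*(-9*r - 8) - 7*r^2 - 28*r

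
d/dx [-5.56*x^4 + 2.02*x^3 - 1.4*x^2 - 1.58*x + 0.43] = -22.24*x^3 + 6.06*x^2 - 2.8*x - 1.58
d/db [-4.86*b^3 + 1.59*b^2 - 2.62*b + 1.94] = -14.58*b^2 + 3.18*b - 2.62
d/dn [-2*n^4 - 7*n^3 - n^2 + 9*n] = -8*n^3 - 21*n^2 - 2*n + 9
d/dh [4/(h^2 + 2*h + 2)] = 8*(-h - 1)/(h^2 + 2*h + 2)^2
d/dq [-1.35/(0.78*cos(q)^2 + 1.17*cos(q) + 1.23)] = -(2.106*cos(q) + 1.5795)*sin(q)/(0.78*cos(q)^2 + 1.17*cos(q) + 1.23)^2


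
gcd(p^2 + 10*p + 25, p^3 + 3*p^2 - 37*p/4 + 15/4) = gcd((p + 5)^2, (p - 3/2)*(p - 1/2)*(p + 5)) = p + 5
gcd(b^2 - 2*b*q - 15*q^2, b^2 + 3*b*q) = b + 3*q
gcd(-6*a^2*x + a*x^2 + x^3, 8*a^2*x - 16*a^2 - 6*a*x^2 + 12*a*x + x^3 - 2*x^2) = -2*a + x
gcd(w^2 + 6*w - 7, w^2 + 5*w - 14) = w + 7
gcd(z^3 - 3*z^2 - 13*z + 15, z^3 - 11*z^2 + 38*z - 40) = z - 5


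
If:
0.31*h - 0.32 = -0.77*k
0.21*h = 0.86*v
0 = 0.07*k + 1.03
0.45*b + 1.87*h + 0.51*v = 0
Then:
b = -166.57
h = 37.58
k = -14.71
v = 9.18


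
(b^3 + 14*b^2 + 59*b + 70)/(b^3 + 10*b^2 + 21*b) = (b^2 + 7*b + 10)/(b*(b + 3))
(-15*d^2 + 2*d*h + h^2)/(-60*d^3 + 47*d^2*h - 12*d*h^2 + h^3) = (5*d + h)/(20*d^2 - 9*d*h + h^2)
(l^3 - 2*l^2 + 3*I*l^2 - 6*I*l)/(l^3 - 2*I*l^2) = (l^2 + l*(-2 + 3*I) - 6*I)/(l*(l - 2*I))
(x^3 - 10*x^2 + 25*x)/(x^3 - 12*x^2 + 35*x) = (x - 5)/(x - 7)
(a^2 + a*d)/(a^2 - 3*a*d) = (a + d)/(a - 3*d)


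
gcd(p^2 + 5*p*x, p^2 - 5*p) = p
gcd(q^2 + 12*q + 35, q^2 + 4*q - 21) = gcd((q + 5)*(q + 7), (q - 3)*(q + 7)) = q + 7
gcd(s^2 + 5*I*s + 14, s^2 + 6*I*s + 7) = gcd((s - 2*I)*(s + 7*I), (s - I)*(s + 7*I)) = s + 7*I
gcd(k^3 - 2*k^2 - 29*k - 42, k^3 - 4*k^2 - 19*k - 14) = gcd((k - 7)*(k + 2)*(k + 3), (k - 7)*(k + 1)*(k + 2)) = k^2 - 5*k - 14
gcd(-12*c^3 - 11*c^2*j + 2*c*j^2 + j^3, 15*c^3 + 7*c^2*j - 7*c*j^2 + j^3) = 3*c^2 + 2*c*j - j^2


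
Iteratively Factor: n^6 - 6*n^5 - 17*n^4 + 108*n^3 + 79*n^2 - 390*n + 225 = (n + 3)*(n^5 - 9*n^4 + 10*n^3 + 78*n^2 - 155*n + 75) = (n - 1)*(n + 3)*(n^4 - 8*n^3 + 2*n^2 + 80*n - 75) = (n - 1)*(n + 3)^2*(n^3 - 11*n^2 + 35*n - 25) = (n - 5)*(n - 1)*(n + 3)^2*(n^2 - 6*n + 5) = (n - 5)*(n - 1)^2*(n + 3)^2*(n - 5)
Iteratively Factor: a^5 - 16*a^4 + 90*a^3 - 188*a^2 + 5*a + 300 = (a - 5)*(a^4 - 11*a^3 + 35*a^2 - 13*a - 60) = (a - 5)*(a - 4)*(a^3 - 7*a^2 + 7*a + 15) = (a - 5)^2*(a - 4)*(a^2 - 2*a - 3) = (a - 5)^2*(a - 4)*(a + 1)*(a - 3)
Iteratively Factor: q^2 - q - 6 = (q - 3)*(q + 2)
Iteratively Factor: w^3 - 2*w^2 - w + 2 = (w - 2)*(w^2 - 1) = (w - 2)*(w - 1)*(w + 1)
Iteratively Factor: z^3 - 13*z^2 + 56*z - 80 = (z - 4)*(z^2 - 9*z + 20) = (z - 4)^2*(z - 5)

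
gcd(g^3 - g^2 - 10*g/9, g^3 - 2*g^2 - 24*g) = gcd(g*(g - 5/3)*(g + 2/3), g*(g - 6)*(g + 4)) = g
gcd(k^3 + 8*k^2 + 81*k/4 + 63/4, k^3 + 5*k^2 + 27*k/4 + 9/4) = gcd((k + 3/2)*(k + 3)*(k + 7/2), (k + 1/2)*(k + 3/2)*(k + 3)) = k^2 + 9*k/2 + 9/2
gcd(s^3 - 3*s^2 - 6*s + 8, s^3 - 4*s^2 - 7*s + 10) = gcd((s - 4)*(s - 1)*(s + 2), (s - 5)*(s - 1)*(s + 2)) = s^2 + s - 2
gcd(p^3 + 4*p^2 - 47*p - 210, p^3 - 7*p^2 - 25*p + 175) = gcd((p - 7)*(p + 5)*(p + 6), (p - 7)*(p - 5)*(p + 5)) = p^2 - 2*p - 35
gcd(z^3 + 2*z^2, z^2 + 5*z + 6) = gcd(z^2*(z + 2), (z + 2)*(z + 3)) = z + 2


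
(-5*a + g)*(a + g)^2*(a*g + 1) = -5*a^4*g - 9*a^3*g^2 - 5*a^3 - 3*a^2*g^3 - 9*a^2*g + a*g^4 - 3*a*g^2 + g^3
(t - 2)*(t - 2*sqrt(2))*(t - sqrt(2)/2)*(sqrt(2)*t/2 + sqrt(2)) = sqrt(2)*t^4/2 - 5*t^3/2 - sqrt(2)*t^2 + 10*t - 4*sqrt(2)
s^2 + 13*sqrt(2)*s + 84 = (s + 6*sqrt(2))*(s + 7*sqrt(2))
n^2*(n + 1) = n^3 + n^2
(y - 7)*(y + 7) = y^2 - 49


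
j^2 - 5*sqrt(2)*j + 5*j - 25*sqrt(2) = (j + 5)*(j - 5*sqrt(2))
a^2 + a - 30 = (a - 5)*(a + 6)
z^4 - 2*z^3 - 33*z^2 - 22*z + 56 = (z - 7)*(z - 1)*(z + 2)*(z + 4)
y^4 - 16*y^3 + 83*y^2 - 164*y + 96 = (y - 8)*(y - 4)*(y - 3)*(y - 1)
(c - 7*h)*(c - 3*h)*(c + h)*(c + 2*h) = c^4 - 7*c^3*h - 7*c^2*h^2 + 43*c*h^3 + 42*h^4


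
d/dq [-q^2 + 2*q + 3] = 2 - 2*q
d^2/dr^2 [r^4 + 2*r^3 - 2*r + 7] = 12*r*(r + 1)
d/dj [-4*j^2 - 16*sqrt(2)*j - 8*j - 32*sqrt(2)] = -8*j - 16*sqrt(2) - 8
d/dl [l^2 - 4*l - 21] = 2*l - 4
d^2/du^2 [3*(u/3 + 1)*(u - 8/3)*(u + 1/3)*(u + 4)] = 12*u^2 + 28*u - 94/9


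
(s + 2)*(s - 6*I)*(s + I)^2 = s^4 + 2*s^3 - 4*I*s^3 + 11*s^2 - 8*I*s^2 + 22*s + 6*I*s + 12*I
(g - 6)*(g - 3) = g^2 - 9*g + 18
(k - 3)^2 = k^2 - 6*k + 9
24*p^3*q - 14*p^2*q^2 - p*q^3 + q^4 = q*(-3*p + q)*(-2*p + q)*(4*p + q)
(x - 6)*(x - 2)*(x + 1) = x^3 - 7*x^2 + 4*x + 12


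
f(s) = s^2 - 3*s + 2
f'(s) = 2*s - 3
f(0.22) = 1.39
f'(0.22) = -2.56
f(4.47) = 8.57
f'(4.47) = 5.94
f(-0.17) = 2.54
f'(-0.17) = -3.34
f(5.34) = 14.50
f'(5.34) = 7.68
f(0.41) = 0.94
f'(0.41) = -2.18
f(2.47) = 0.69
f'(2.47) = 1.94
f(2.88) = 1.65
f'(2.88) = 2.76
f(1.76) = -0.18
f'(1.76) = 0.52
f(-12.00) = 182.00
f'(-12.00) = -27.00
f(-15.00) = 272.00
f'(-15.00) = -33.00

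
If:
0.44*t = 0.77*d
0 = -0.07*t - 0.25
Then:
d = -2.04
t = -3.57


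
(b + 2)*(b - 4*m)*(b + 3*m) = b^3 - b^2*m + 2*b^2 - 12*b*m^2 - 2*b*m - 24*m^2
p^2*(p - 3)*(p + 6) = p^4 + 3*p^3 - 18*p^2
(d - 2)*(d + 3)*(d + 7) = d^3 + 8*d^2 + d - 42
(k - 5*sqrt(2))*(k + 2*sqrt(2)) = k^2 - 3*sqrt(2)*k - 20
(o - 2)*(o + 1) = o^2 - o - 2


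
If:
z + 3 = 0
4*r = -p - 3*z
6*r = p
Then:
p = 27/5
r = 9/10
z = -3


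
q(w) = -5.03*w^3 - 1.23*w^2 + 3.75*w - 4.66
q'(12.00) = -2198.73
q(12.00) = -8828.62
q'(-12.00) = -2139.69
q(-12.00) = 8465.06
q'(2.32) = -83.18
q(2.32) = -65.39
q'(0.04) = 3.63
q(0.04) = -4.51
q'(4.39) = -297.87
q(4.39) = -437.46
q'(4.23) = -276.66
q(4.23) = -391.51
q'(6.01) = -556.09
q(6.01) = -1118.47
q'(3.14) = -152.76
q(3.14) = -160.74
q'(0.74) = -6.33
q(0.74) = -4.60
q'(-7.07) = -733.13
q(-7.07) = 1684.91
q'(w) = -15.09*w^2 - 2.46*w + 3.75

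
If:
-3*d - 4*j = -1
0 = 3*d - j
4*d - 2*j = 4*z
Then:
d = 1/15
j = 1/5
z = -1/30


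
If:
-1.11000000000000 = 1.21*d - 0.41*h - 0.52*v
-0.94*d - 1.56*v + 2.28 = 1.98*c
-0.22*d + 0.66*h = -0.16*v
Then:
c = 1.6424807076981 - 0.973917606328674*v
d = 0.391869000564653*v - 1.03416149068323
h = -0.111801242236025*v - 0.34472049689441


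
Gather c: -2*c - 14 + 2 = -2*c - 12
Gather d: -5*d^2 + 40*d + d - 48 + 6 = -5*d^2 + 41*d - 42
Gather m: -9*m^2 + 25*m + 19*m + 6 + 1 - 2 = -9*m^2 + 44*m + 5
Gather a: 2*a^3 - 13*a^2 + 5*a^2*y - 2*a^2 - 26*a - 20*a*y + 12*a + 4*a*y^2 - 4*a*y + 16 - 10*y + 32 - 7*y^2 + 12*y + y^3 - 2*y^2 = 2*a^3 + a^2*(5*y - 15) + a*(4*y^2 - 24*y - 14) + y^3 - 9*y^2 + 2*y + 48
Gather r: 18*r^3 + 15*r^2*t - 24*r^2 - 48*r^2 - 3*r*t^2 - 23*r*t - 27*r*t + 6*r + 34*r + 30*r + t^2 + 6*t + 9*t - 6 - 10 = 18*r^3 + r^2*(15*t - 72) + r*(-3*t^2 - 50*t + 70) + t^2 + 15*t - 16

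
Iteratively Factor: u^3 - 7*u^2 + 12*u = (u)*(u^2 - 7*u + 12) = u*(u - 3)*(u - 4)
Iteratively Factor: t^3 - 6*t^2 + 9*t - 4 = (t - 1)*(t^2 - 5*t + 4) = (t - 1)^2*(t - 4)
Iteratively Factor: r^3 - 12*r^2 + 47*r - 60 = (r - 3)*(r^2 - 9*r + 20) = (r - 4)*(r - 3)*(r - 5)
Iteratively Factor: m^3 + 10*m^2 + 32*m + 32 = (m + 2)*(m^2 + 8*m + 16) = (m + 2)*(m + 4)*(m + 4)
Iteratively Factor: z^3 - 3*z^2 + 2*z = (z)*(z^2 - 3*z + 2) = z*(z - 2)*(z - 1)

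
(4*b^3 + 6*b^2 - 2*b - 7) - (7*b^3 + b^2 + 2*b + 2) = -3*b^3 + 5*b^2 - 4*b - 9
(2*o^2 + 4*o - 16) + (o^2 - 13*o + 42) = 3*o^2 - 9*o + 26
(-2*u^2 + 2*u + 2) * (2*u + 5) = -4*u^3 - 6*u^2 + 14*u + 10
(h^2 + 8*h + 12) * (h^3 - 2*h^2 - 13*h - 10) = h^5 + 6*h^4 - 17*h^3 - 138*h^2 - 236*h - 120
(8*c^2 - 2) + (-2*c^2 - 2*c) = 6*c^2 - 2*c - 2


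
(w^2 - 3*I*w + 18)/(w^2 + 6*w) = (w^2 - 3*I*w + 18)/(w*(w + 6))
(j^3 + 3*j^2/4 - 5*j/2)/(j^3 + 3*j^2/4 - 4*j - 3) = j*(4*j - 5)/(4*j^2 - 5*j - 6)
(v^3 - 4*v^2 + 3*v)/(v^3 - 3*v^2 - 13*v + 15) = v*(v - 3)/(v^2 - 2*v - 15)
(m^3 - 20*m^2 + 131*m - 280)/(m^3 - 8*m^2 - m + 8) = (m^2 - 12*m + 35)/(m^2 - 1)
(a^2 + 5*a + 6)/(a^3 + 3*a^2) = (a + 2)/a^2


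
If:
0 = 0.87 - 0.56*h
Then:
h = 1.55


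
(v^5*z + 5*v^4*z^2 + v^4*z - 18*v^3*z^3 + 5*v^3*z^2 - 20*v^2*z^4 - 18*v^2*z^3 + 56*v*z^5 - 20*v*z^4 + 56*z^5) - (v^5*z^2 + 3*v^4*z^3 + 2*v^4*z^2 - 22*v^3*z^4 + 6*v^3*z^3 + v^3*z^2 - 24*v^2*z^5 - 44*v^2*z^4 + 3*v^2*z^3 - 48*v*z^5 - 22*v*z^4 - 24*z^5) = -v^5*z^2 + v^5*z - 3*v^4*z^3 + 3*v^4*z^2 + v^4*z + 22*v^3*z^4 - 24*v^3*z^3 + 4*v^3*z^2 + 24*v^2*z^5 + 24*v^2*z^4 - 21*v^2*z^3 + 104*v*z^5 + 2*v*z^4 + 80*z^5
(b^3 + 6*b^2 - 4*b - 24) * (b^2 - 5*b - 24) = b^5 + b^4 - 58*b^3 - 148*b^2 + 216*b + 576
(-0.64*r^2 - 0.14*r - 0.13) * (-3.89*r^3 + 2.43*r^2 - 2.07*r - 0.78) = 2.4896*r^5 - 1.0106*r^4 + 1.4903*r^3 + 0.4731*r^2 + 0.3783*r + 0.1014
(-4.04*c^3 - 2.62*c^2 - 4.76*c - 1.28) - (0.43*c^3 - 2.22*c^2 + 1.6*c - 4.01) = -4.47*c^3 - 0.4*c^2 - 6.36*c + 2.73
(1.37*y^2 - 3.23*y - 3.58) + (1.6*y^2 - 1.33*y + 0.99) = 2.97*y^2 - 4.56*y - 2.59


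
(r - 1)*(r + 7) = r^2 + 6*r - 7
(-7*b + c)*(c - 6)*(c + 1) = -7*b*c^2 + 35*b*c + 42*b + c^3 - 5*c^2 - 6*c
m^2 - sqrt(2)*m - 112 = (m - 8*sqrt(2))*(m + 7*sqrt(2))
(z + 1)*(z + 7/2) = z^2 + 9*z/2 + 7/2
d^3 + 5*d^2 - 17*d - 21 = (d - 3)*(d + 1)*(d + 7)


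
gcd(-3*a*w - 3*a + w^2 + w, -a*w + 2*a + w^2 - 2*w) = 1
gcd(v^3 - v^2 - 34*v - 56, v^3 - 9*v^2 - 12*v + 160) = v + 4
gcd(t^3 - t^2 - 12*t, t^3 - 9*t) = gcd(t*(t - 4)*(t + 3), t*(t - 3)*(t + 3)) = t^2 + 3*t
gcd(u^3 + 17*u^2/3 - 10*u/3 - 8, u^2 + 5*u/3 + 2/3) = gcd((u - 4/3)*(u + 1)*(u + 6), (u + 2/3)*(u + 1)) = u + 1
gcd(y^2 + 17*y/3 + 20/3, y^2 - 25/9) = y + 5/3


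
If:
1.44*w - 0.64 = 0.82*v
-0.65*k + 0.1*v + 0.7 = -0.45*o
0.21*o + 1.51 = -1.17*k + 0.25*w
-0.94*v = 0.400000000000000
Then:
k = -0.78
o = -2.59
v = -0.43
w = 0.20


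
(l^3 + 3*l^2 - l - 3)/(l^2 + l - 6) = (l^2 - 1)/(l - 2)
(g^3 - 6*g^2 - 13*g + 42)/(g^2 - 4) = (g^2 - 4*g - 21)/(g + 2)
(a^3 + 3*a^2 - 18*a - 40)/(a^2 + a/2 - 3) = 2*(a^2 + a - 20)/(2*a - 3)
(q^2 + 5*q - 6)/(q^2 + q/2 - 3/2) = 2*(q + 6)/(2*q + 3)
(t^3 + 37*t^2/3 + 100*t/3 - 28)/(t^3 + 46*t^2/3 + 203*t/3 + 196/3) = (3*t^2 + 16*t - 12)/(3*t^2 + 25*t + 28)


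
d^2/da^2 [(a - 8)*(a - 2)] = 2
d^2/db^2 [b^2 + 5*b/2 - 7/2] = 2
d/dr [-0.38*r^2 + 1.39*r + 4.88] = 1.39 - 0.76*r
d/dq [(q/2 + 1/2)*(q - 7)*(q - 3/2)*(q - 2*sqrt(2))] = 2*q^3 - 45*q^2/4 - 3*sqrt(2)*q^2 + 2*q + 15*sqrt(2)*q - 2*sqrt(2) + 21/4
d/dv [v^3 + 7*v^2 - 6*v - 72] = 3*v^2 + 14*v - 6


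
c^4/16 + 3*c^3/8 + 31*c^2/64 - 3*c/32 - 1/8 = (c/4 + 1/2)*(c/4 + 1)*(c - 1/2)*(c + 1/2)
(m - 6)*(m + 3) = m^2 - 3*m - 18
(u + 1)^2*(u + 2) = u^3 + 4*u^2 + 5*u + 2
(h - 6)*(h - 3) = h^2 - 9*h + 18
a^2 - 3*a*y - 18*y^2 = (a - 6*y)*(a + 3*y)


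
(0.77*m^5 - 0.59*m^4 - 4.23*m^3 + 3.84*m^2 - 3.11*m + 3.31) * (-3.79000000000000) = -2.9183*m^5 + 2.2361*m^4 + 16.0317*m^3 - 14.5536*m^2 + 11.7869*m - 12.5449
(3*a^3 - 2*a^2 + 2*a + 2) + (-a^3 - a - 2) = 2*a^3 - 2*a^2 + a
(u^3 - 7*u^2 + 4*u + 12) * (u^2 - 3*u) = u^5 - 10*u^4 + 25*u^3 - 36*u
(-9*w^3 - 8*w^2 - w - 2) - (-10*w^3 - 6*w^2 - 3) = w^3 - 2*w^2 - w + 1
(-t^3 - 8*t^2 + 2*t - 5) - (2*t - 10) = -t^3 - 8*t^2 + 5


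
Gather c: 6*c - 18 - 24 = 6*c - 42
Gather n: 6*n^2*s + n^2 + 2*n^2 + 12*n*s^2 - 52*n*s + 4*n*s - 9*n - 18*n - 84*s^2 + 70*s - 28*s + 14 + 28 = n^2*(6*s + 3) + n*(12*s^2 - 48*s - 27) - 84*s^2 + 42*s + 42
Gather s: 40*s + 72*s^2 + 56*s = 72*s^2 + 96*s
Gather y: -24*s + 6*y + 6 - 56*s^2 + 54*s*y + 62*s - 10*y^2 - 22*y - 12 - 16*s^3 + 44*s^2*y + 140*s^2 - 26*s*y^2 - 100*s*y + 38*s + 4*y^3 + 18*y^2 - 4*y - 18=-16*s^3 + 84*s^2 + 76*s + 4*y^3 + y^2*(8 - 26*s) + y*(44*s^2 - 46*s - 20) - 24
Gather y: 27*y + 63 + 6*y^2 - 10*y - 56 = 6*y^2 + 17*y + 7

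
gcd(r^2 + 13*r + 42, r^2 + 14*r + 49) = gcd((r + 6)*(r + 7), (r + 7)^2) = r + 7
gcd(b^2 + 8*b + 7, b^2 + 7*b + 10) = 1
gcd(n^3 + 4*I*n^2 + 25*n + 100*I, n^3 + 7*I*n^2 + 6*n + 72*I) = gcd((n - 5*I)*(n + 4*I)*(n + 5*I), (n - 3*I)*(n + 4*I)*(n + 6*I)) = n + 4*I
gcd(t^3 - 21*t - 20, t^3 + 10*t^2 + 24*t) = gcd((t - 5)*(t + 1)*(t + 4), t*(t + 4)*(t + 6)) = t + 4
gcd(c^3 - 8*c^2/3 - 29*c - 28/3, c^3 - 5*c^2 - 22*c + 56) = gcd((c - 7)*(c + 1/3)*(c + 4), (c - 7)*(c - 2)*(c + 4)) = c^2 - 3*c - 28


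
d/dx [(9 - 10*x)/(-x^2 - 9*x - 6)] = (-10*x^2 + 18*x + 141)/(x^4 + 18*x^3 + 93*x^2 + 108*x + 36)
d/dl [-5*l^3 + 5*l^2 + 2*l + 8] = -15*l^2 + 10*l + 2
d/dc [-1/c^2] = 2/c^3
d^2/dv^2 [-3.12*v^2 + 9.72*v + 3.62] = -6.24000000000000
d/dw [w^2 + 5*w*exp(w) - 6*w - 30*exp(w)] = 5*w*exp(w) + 2*w - 25*exp(w) - 6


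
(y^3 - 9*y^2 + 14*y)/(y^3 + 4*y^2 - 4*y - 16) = y*(y - 7)/(y^2 + 6*y + 8)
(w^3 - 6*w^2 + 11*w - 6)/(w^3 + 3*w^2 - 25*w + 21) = (w - 2)/(w + 7)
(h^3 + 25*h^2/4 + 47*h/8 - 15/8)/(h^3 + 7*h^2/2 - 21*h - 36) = (4*h^2 + 19*h - 5)/(4*(h^2 + 2*h - 24))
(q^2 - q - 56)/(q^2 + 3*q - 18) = (q^2 - q - 56)/(q^2 + 3*q - 18)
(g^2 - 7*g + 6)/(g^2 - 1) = (g - 6)/(g + 1)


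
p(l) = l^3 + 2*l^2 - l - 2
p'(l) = 3*l^2 + 4*l - 1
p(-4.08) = -32.54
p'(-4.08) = 32.62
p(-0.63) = -0.83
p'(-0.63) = -2.33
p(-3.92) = -27.58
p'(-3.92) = 29.42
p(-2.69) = -4.30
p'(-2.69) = 9.95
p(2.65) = 28.00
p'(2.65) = 30.67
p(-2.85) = -6.05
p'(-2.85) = 11.97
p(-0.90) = -0.21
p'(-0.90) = -2.17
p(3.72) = 73.44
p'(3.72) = 55.40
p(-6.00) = -140.00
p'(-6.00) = 83.00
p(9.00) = 880.00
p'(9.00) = 278.00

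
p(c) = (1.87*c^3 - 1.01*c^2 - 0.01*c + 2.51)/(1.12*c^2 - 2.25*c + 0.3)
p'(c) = (2.25 - 2.24*c)*(1.87*c^3 - 1.01*c^2 - 0.01*c + 2.51)/(1.12*c^2 - 2.25*c + 0.3)^2 + (5.61*c^2 - 2.02*c - 0.01)/(1.12*c^2 - 2.25*c + 0.3)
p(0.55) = -4.19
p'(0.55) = 6.17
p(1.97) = 60.10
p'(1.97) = -524.02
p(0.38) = -6.26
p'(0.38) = 22.19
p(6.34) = 14.12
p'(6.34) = 1.42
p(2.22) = 21.79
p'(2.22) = -43.85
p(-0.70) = 0.57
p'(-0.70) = 2.61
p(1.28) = -6.39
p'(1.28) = -14.15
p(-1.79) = -1.44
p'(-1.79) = 1.58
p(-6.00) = -8.09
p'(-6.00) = 1.61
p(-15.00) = -22.85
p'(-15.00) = 1.66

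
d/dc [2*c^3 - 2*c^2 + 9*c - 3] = 6*c^2 - 4*c + 9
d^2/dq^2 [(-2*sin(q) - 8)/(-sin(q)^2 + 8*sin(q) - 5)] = 2*(-9*sin(q)^5 - 24*sin(q)^4 - 192*sin(q)^2 - 306*sin(q) - 69*sin(3*q)/2 + sin(5*q)/2 + 552)/(sin(q)^2 - 8*sin(q) + 5)^3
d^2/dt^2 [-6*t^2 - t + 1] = -12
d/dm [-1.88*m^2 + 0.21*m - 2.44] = 0.21 - 3.76*m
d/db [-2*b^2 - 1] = -4*b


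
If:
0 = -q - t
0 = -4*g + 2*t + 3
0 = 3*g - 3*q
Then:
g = 1/2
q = 1/2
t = -1/2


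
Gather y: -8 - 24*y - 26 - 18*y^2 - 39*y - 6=-18*y^2 - 63*y - 40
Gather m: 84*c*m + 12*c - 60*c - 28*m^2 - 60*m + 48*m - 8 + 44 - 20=-48*c - 28*m^2 + m*(84*c - 12) + 16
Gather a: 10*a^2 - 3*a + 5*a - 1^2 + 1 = 10*a^2 + 2*a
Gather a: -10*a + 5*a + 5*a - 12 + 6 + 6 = 0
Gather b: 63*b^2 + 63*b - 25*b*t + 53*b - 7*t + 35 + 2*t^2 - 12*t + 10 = 63*b^2 + b*(116 - 25*t) + 2*t^2 - 19*t + 45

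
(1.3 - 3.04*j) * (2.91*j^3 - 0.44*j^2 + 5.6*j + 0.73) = -8.8464*j^4 + 5.1206*j^3 - 17.596*j^2 + 5.0608*j + 0.949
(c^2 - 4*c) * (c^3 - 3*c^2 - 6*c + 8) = c^5 - 7*c^4 + 6*c^3 + 32*c^2 - 32*c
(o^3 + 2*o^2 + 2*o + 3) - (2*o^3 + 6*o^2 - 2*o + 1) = -o^3 - 4*o^2 + 4*o + 2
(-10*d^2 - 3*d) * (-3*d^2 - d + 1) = 30*d^4 + 19*d^3 - 7*d^2 - 3*d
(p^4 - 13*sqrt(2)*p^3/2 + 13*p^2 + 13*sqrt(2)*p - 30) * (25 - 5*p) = -5*p^5 + 25*p^4 + 65*sqrt(2)*p^4/2 - 325*sqrt(2)*p^3/2 - 65*p^3 - 65*sqrt(2)*p^2 + 325*p^2 + 150*p + 325*sqrt(2)*p - 750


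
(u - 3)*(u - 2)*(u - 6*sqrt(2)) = u^3 - 6*sqrt(2)*u^2 - 5*u^2 + 6*u + 30*sqrt(2)*u - 36*sqrt(2)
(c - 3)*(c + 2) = c^2 - c - 6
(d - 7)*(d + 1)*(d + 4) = d^3 - 2*d^2 - 31*d - 28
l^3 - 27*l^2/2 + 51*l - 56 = (l - 8)*(l - 7/2)*(l - 2)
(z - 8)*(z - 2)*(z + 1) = z^3 - 9*z^2 + 6*z + 16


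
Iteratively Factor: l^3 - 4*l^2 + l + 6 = (l + 1)*(l^2 - 5*l + 6) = (l - 3)*(l + 1)*(l - 2)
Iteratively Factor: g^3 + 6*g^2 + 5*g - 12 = (g + 4)*(g^2 + 2*g - 3) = (g + 3)*(g + 4)*(g - 1)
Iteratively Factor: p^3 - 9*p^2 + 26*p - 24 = (p - 2)*(p^2 - 7*p + 12) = (p - 4)*(p - 2)*(p - 3)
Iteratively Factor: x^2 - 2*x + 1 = (x - 1)*(x - 1)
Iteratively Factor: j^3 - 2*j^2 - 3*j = (j + 1)*(j^2 - 3*j) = j*(j + 1)*(j - 3)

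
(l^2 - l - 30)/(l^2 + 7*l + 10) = (l - 6)/(l + 2)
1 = 1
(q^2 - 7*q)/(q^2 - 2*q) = (q - 7)/(q - 2)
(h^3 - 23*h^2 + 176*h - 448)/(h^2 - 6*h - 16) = (h^2 - 15*h + 56)/(h + 2)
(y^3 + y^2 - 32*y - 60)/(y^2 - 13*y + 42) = (y^2 + 7*y + 10)/(y - 7)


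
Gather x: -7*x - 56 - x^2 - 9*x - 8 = -x^2 - 16*x - 64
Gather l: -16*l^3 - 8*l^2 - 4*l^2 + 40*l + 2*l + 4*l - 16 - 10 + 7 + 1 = -16*l^3 - 12*l^2 + 46*l - 18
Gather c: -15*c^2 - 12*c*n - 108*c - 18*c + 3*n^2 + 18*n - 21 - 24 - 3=-15*c^2 + c*(-12*n - 126) + 3*n^2 + 18*n - 48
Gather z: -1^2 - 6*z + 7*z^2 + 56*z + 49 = 7*z^2 + 50*z + 48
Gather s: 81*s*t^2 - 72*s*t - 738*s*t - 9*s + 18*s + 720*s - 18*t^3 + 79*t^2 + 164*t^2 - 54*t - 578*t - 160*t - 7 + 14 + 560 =s*(81*t^2 - 810*t + 729) - 18*t^3 + 243*t^2 - 792*t + 567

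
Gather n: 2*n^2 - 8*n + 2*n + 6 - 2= 2*n^2 - 6*n + 4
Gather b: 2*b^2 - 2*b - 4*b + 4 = 2*b^2 - 6*b + 4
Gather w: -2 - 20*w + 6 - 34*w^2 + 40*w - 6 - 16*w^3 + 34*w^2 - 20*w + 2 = -16*w^3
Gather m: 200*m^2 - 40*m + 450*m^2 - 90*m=650*m^2 - 130*m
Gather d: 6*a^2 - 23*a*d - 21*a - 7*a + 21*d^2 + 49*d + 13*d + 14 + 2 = 6*a^2 - 28*a + 21*d^2 + d*(62 - 23*a) + 16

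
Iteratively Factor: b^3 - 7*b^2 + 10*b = (b)*(b^2 - 7*b + 10) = b*(b - 5)*(b - 2)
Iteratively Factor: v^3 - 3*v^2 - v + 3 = (v - 1)*(v^2 - 2*v - 3) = (v - 3)*(v - 1)*(v + 1)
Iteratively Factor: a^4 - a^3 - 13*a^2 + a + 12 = (a + 1)*(a^3 - 2*a^2 - 11*a + 12) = (a - 1)*(a + 1)*(a^2 - a - 12) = (a - 1)*(a + 1)*(a + 3)*(a - 4)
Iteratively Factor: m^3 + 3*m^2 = (m)*(m^2 + 3*m) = m^2*(m + 3)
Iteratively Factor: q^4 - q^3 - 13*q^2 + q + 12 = (q - 1)*(q^3 - 13*q - 12) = (q - 4)*(q - 1)*(q^2 + 4*q + 3) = (q - 4)*(q - 1)*(q + 3)*(q + 1)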